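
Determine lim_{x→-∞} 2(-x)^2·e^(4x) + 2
The product is a 0·∞ indeterminate form at x → -∞.
Rewrite the product as 2(-x)^2 / e^(-4x) (an ∞/∞ form) and apply L'Hôpital, or use the standard hierarchy e^(4|x|) ≫ |(-x)^2| as x → -∞.
The indeterminate product → 0, so the limit = 2.

Final answer: 2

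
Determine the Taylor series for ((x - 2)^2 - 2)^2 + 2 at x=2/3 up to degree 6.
166/81 + 32·(x - 2/3)/27 + 20·(x - 2/3)^2/3 - 16·(x - 2/3)^3/3 + (x - 2/3)^4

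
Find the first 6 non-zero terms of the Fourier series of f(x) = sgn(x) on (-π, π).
4·sin(x)/π + 4·sin(3·x)/(3·π) + 4·sin(5·x)/(5·π) + 4·sin(7·x)/(7·π) + 4·sin(9·x)/(9·π) + 4·sin(11·x)/(11·π)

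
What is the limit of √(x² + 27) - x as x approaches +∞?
This is an ∞ − ∞ indeterminate form.
Multiply and divide by the conjugate √(x²+27) + x; the x² terms cancel, leaving 27/(√(x²+27)+x) → 0.
Limit = 0.

Final answer: 0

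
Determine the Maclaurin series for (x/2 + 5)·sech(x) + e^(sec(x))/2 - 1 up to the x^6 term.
x^6·(-61/144 + 151·e/1440) + 5·x^5/48 + x^4·(e/6 + 25/24) - x^3/4 + x^2·(-5/2 + e/4) + x/2 + e/2 + 4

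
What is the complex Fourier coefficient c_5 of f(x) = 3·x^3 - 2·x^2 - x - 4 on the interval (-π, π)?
Compute the real Fourier coefficients first: a_5 = 8/25, b_5 = -86/125 + 6·π^2/5.
Then c_5 = (a_5 − i·b_5)/2 = 4/25 - 3·i·π^2/5 + 43·i/125.

Final answer: 4/25 - 3·i·π^2/5 + 43·i/125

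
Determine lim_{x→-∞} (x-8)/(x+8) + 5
Evaluate the dominant behaviour as x → -∞; each term tends to a finite value or vanishes.
Limit = 6.

Final answer: 6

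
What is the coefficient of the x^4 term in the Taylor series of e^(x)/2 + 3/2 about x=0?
Expand to order 4: e^(x)/2 + 3/2 = x^4/48 + x^3/12 + x^2/4 + x/2 + 2 + O(x^5).
The coefficient of x^4 is 1/48.

Final answer: 1/48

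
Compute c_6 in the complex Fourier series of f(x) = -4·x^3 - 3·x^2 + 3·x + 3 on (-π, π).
Compute the real Fourier coefficients first: a_6 = -1/3, b_6 = -11/9 + 4·π^2/3.
Then c_6 = (a_6 − i·b_6)/2 = -1/6 - 2·i·π^2/3 + 11·i/18.

Final answer: -1/6 - 2·i·π^2/3 + 11·i/18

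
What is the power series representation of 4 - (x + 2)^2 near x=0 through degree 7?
-x^2 - 4·x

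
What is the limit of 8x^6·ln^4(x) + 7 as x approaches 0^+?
The product is a 0·∞ indeterminate form at x → 0⁺.
Rewrite the product as 8·ln^4(x) / x^(-6) and apply L'Hôpital, or use the standard hierarchy x^(-6) ≫ |ln x|^4 as x → 0⁺.
The indeterminate product → 0, so the limit = 7.

Final answer: 7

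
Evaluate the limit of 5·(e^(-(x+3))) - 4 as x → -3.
Direct substitution at x = -3 gives 1.

Final answer: 1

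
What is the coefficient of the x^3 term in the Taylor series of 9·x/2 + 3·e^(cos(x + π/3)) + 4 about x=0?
Expand to order 3: 9·x/2 + 3·e^(cos(x + π/3)) + 4 = 7·√(3)·x^3·e^(1/2)/16 + 3·x^2·e^(1/2)/8 + x·(-3·√(3)·e^(1/2)/2 + 9/2) + 4 + 3·e^(1/2) + O(x^4).
The coefficient of x^3 is 7·√(3)·e^(1/2)/16.

Final answer: 7·√(3)·e^(1/2)/16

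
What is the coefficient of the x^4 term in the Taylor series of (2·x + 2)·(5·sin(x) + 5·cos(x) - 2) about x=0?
Expand to order 4: (2·x + 2)·(5·sin(x) + 5·cos(x) - 2) = -5·x^4/4 - 20·x^3/3 + 5·x^2 + 16·x + 6 + O(x^5).
The coefficient of x^4 is -5/4.

Final answer: -5/4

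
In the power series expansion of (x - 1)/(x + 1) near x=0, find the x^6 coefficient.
Expand to order 6: (x - 1)/(x + 1) = -2·x^6 + 2·x^5 - 2·x^4 + 2·x^3 - 2·x^2 + 2·x - 1 + O(x^7).
The coefficient of x^6 is -2.

Final answer: -2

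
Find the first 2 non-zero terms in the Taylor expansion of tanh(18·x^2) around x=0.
-1944·x^6 + 18·x^2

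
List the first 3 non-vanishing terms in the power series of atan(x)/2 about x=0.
x^5/10 - x^3/6 + x/2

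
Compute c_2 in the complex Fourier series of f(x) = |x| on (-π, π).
Compute the real Fourier coefficients first: a_2 = 0, b_2 = 0.
Then c_2 = (a_2 − i·b_2)/2 = 0.

Final answer: 0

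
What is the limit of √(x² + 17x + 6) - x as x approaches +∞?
This is an ∞ − ∞ indeterminate form.
Multiply and divide by the conjugate √(x²+17x + 6) + x; the x² terms cancel, leaving (17x + 6)/(√(x²+17x + 6)+x) → 17/2.
Limit = 17/2.

Final answer: 17/2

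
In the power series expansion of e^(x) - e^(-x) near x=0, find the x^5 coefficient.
Expand to order 5: e^(x) - e^(-x) = x^5/60 + x^3/3 + 2·x + O(x^6).
The coefficient of x^5 is 1/60.

Final answer: 1/60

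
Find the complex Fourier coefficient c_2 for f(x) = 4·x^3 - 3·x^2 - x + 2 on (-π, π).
Compute the real Fourier coefficients first: a_2 = -3, b_2 = 7 - 4·π^2.
Then c_2 = (a_2 − i·b_2)/2 = -3/2 - 7·i/2 + 2·i·π^2.

Final answer: -3/2 - 7·i/2 + 2·i·π^2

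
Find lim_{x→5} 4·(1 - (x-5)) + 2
Direct substitution at x = 5 gives 6.

Final answer: 6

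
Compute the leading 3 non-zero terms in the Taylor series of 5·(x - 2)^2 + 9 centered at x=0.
5·x^2 - 20·x + 29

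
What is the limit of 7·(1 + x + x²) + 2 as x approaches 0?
Direct substitution at x = 0 gives 9.

Final answer: 9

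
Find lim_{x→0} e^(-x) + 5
Direct substitution at x = 0 gives 6.

Final answer: 6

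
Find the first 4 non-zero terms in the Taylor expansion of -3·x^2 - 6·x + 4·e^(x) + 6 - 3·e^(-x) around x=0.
7·x^3/6 - 5·x^2/2 + x + 7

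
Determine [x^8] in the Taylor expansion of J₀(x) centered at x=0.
Expand to order 8: J₀(x) = x^8/147456 - x^6/2304 + x^4/64 - x^2/4 + 1 + O(x^9).
The coefficient of x^8 is 1/147456.

Final answer: 1/147456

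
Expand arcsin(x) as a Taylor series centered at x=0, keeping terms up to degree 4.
x^3/6 + x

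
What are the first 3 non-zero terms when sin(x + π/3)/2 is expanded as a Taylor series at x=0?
-√(3)·x^2/8 + x/4 + √(3)/4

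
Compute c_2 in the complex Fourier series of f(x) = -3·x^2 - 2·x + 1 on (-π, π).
Compute the real Fourier coefficients first: a_2 = -3, b_2 = 2.
Then c_2 = (a_2 − i·b_2)/2 = -3/2 - i.

Final answer: -3/2 - i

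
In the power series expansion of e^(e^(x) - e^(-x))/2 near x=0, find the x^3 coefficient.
Expand to order 3: e^(e^(x) - e^(-x))/2 = 5·x^3/6 + x^2 + x + 1/2 + O(x^4).
The coefficient of x^3 is 5/6.

Final answer: 5/6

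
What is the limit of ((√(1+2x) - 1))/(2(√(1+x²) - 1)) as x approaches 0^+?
Both numerator and denominator → 0 as x → 0^+; this is a 0/0 indeterminate form.
Expand each to leading order near x = 0: numerator ~ x, denominator ~ x^2.
The limit of the ratio is ∞.

Final answer: ∞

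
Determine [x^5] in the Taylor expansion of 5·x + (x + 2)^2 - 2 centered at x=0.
Expand to order 5: 5·x + (x + 2)^2 - 2 = x^2 + 9·x + 2 + O(x^6).
The coefficient of x^5 is 0.

Final answer: 0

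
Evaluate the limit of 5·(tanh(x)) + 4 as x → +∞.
Evaluate the dominant behaviour as x → +∞; each term tends to a finite value or vanishes.
Limit = 9.

Final answer: 9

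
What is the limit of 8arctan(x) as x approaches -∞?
Evaluate the dominant behaviour as x → -∞; each term tends to a finite value or vanishes.
Limit = -4·π.

Final answer: -4·π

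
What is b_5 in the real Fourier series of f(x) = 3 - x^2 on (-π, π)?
b_5 = (1/π) ∫_{-π}^{π} f(x)·sin(5x) dx.
Evaluate the integral (use parity and integration by parts as needed): b_5 = 0.

Final answer: 0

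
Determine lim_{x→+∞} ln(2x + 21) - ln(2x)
This is an ∞ − ∞ indeterminate form.
Combine the logarithms: ln(2x+21) − ln(2x) = ln((2x+21)/(2x)) = ln(1 + 21/(2x)) → ln(1) = 0.
Limit = 0.

Final answer: 0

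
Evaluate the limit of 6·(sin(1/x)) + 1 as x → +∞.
Evaluate the dominant behaviour as x → +∞; each term tends to a finite value or vanishes.
Limit = 1.

Final answer: 1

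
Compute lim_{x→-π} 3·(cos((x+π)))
Direct substitution at x = -π gives 3.

Final answer: 3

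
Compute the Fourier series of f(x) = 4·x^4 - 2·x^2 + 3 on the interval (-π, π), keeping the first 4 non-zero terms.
(200 - 32·π^2)·cos(x) + (-14 + 8·π^2)·cos(2·x) + (88/27 - 32·π^2/9)·cos(3·x) - 2·π^2/3 + 3 + 4·π^4/5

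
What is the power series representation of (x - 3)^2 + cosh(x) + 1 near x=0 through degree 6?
x^6/720 + x^4/24 + 3·x^2/2 - 6·x + 11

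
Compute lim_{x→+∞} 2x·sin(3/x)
As x → +∞: let u = 3/x → 0⁺; then 2·x·sin(3/x) = 2·3·sin(u)/u → 2·3·1 = 6.
Limit = 6.

Final answer: 6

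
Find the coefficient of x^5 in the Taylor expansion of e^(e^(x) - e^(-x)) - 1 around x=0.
Expand to order 5: e^(e^(x) - e^(-x)) - 1 = 19·x^5/20 + 4·x^4/3 + 5·x^3/3 + 2·x^2 + 2·x + O(x^6).
The coefficient of x^5 is 19/20.

Final answer: 19/20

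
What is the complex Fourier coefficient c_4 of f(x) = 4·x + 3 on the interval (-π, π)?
Compute the real Fourier coefficients first: a_4 = 0, b_4 = -2.
Then c_4 = (a_4 − i·b_4)/2 = i.

Final answer: i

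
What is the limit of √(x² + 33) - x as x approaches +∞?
This is an ∞ − ∞ indeterminate form.
Multiply and divide by the conjugate √(x²+33) + x; the x² terms cancel, leaving 33/(√(x²+33)+x) → 0.
Limit = 0.

Final answer: 0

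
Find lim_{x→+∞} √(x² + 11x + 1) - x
As x → +∞: multiply by the conjugate to get (11x+1)/(√(x²+11x+1)+x); the denominator ~ 2x, so the limit is 11/2.
Limit = 11/2.

Final answer: 11/2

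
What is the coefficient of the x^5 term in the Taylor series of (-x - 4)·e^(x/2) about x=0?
Expand to order 5: (-x - 4)·e^(x/2) = -7·x^5/1920 - x^4/32 - 5·x^3/24 - x^2 - 3·x - 4 + O(x^6).
The coefficient of x^5 is -7/1920.

Final answer: -7/1920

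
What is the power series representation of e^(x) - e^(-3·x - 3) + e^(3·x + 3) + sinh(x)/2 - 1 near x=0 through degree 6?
x^6·(-81·e^(-3)/80 + 1/720 + 81·e^(3)/80) + x^5·(1/80 + 81·e^(-3)/40 + 81·e^(3)/40) + x^4·(-27·e^(-3)/8 + 1/24 + 27·e^(3)/8) + x^3·(9·e^(-3)/2 + 1/4 + 9·e^(3)/2) + x^2·(-9·e^(-3)/2 + 1/2 + 9·e^(3)/2) + x·(3·e^(-3) + 3/2 + 3·e^(3)) - e^(-3) + e^(3)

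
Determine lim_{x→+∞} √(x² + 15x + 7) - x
This is an ∞ − ∞ indeterminate form.
Multiply and divide by the conjugate √(x²+15x + 7) + x; the x² terms cancel, leaving (15x + 7)/(√(x²+15x + 7)+x) → 15/2.
Limit = 15/2.

Final answer: 15/2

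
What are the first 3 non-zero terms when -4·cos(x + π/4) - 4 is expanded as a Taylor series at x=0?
√(2)·x^2 + 2·√(2)·x - 4 - 2·√(2)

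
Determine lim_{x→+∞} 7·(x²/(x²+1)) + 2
Evaluate the dominant behaviour as x → +∞; each term tends to a finite value or vanishes.
Limit = 9.

Final answer: 9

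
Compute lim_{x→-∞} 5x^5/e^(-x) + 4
The quotient is an ∞/∞ indeterminate form as x → -∞.
Compare growth rates of the dominant terms (exponentials ≫ polynomials ≫ logarithms), or apply L'Hôpital's rule; the quotient → 0.
Adding the constant: 0 + 4 = 4. Limit = 4.

Final answer: 4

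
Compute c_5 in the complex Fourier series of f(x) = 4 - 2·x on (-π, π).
Compute the real Fourier coefficients first: a_5 = 0, b_5 = -4/5.
Then c_5 = (a_5 − i·b_5)/2 = 2·i/5.

Final answer: 2·i/5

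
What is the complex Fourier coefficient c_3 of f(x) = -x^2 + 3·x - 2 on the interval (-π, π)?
Compute the real Fourier coefficients first: a_3 = 4/9, b_3 = 2.
Then c_3 = (a_3 − i·b_3)/2 = 2/9 - i.

Final answer: 2/9 - i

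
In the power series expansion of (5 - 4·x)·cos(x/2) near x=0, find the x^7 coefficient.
Expand to order 7: (5 - 4·x)·cos(x/2) = x^7/11520 - x^6/9216 - x^5/96 + 5·x^4/384 + x^3/2 - 5·x^2/8 - 4·x + 5 + O(x^8).
The coefficient of x^7 is 1/11520.

Final answer: 1/11520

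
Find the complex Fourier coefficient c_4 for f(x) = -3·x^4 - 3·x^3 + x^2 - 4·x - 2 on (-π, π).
Compute the real Fourier coefficients first: a_4 = 13/16 - 3·π^2/2, b_4 = 23/16 + 3·π^2/2.
Then c_4 = (a_4 − i·b_4)/2 = -3·π^2/4 + 13/32 - 3·i·π^2/4 - 23·i/32.

Final answer: -3·π^2/4 + 13/32 - 3·i·π^2/4 - 23·i/32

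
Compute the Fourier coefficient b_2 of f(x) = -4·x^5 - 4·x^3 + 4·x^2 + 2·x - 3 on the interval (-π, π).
b_2 = (1/π) ∫_{-π}^{π} f(x)·sin(2x) dx.
Evaluate the integral (use parity and integration by parts as needed): b_2 = -16·π^2 + 22 + 4·π^4.

Final answer: -16·π^2 + 22 + 4·π^4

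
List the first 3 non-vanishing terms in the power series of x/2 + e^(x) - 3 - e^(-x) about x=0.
x^3/3 + 5·x/2 - 3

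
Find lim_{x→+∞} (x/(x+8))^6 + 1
As x → +∞: x/(x+8) = 1/(1 + 8/x) → 1, and the 6th power of a limit-1 base also → 1; with the additive constant, 1 + 1 = 2.
Limit = 2.

Final answer: 2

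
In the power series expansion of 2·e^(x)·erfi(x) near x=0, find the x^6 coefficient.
Expand to order 6: 2·e^(x)·erfi(x) = 59·x^6/(90·√(π)) + 37·x^5/(30·√(π)) + 2·x^4/√(π) + 10·x^3/(3·√(π)) + 4·x^2/√(π) + 4·x/√(π) + O(x^7).
The coefficient of x^6 is 59/(90·√(π)).

Final answer: 59/(90·√(π))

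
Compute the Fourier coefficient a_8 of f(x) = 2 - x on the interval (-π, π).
a_8 = (1/π) ∫_{-π}^{π} f(x)·cos(8x) dx.
Evaluate the integral (use parity and integration by parts as needed): a_8 = 0.

Final answer: 0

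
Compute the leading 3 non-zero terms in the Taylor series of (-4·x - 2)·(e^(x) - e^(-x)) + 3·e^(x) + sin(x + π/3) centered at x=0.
x^2·(-13/2 - √(3)/4) - x/2 + √(3)/2 + 3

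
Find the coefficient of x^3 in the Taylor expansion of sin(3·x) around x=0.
Expand to order 3: sin(3·x) = -9·x^3/2 + 3·x + O(x^4).
The coefficient of x^3 is -9/2.

Final answer: -9/2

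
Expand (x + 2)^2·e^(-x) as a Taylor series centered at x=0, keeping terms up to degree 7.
-x^7/280 + x^6/72 - x^5/30 + x^3/3 - x^2 + 4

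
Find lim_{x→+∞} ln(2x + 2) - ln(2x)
This is an ∞ − ∞ indeterminate form.
Combine the logarithms: ln(2x+2) − ln(2x) = ln((2x+2)/(2x)) = ln(1 + 2/(2x)) → ln(1) = 0.
Limit = 0.

Final answer: 0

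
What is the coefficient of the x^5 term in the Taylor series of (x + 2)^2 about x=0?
Expand to order 5: (x + 2)^2 = x^2 + 4·x + 4 + O(x^6).
The coefficient of x^5 is 0.

Final answer: 0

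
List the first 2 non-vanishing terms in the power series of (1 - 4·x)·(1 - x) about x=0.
1 - 5·x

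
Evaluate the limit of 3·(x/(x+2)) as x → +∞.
Evaluate the dominant behaviour as x → +∞; each term tends to a finite value or vanishes.
Limit = 3.

Final answer: 3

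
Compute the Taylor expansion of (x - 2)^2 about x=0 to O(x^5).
x^2 - 4·x + 4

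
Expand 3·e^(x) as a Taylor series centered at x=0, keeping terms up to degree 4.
x^4/8 + x^3/2 + 3·x^2/2 + 3·x + 3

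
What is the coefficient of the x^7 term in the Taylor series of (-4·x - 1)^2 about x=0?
Expand to order 7: (-4·x - 1)^2 = 16·x^2 + 8·x + 1 + O(x^8).
The coefficient of x^7 is 0.

Final answer: 0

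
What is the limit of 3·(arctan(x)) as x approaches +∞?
Evaluate the dominant behaviour as x → +∞; each term tends to a finite value or vanishes.
Limit = 3·π/2.

Final answer: 3·π/2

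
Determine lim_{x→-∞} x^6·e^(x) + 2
The product is a 0·∞ indeterminate form at x → -∞.
Rewrite the product as x^6 / e^(-x) (an ∞/∞ form) and apply L'Hôpital, or use the standard hierarchy e^(|x|) ≫ |x^6| as x → -∞.
The indeterminate product → 0, so the limit = 2.

Final answer: 2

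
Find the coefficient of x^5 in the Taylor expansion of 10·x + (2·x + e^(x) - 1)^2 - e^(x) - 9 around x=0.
Expand to order 5: 10·x + (2·x + e^(x) - 1)^2 - e^(x) - 9 = 49·x^5/120 + 29·x^4/24 + 17·x^3/6 + 17·x^2/2 + 9·x - 10 + O(x^6).
The coefficient of x^5 is 49/120.

Final answer: 49/120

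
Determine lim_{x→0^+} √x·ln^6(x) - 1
The product is a 0·∞ indeterminate form at x → 0⁺.
Rewrite the product as ln^6(x) / x^(-1/2) and apply L'Hôpital, or use the standard hierarchy x^(-1/2) ≫ |ln x|^6 as x → 0⁺.
The indeterminate product → 0, so the limit = -1.

Final answer: -1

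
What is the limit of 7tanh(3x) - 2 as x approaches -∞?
Evaluate the dominant behaviour as x → -∞; each term tends to a finite value or vanishes.
Limit = -9.

Final answer: -9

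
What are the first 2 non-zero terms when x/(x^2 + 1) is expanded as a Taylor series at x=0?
-x^3 + x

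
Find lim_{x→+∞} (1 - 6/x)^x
As x → +∞: this is the defining limit (1 - 6/x)^x → e^(-6).
Limit = e^(-6).

Final answer: e^(-6)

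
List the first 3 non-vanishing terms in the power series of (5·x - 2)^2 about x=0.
25·x^2 - 20·x + 4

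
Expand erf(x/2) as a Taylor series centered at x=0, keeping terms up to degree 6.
x^5/(160·√(π)) - x^3/(12·√(π)) + x/√(π)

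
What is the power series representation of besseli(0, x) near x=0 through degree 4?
x^4/64 + x^2/4 + 1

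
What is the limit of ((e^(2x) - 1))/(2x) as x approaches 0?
Both numerator and denominator → 0 as x → 0; this is a 0/0 indeterminate form.
Expand each to leading order near x = 0: numerator ~ 2·x, denominator ~ 2·x.
The limit of the ratio is 1.

Final answer: 1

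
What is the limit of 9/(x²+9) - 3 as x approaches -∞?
Evaluate the dominant behaviour as x → -∞; each term tends to a finite value or vanishes.
Limit = -3.

Final answer: -3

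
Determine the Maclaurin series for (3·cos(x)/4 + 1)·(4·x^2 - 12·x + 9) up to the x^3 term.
9·x^3/2 + 29·x^2/8 - 21·x + 63/4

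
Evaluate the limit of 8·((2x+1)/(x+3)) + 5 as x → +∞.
Evaluate the dominant behaviour as x → +∞; each term tends to a finite value or vanishes.
Limit = 21.

Final answer: 21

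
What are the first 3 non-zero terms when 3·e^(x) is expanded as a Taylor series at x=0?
3·x^2/2 + 3·x + 3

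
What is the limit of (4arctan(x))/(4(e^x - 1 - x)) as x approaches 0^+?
Both numerator and denominator → 0 as x → 0^+; this is a 0/0 indeterminate form.
Expand each to leading order near x = 0: numerator ~ 4·x, denominator ~ 2·x^2.
The limit of the ratio is ∞.

Final answer: ∞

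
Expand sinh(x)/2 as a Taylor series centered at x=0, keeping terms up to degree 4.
x^3/12 + x/2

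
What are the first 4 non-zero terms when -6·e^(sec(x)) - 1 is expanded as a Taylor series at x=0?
-151·e·x^6/120 - 2·e·x^4 - 3·e·x^2 - 6·e - 1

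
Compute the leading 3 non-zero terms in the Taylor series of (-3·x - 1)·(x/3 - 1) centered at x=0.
-x^2 + 8·x/3 + 1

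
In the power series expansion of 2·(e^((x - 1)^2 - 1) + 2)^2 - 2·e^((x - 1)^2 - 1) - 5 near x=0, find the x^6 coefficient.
Expand to order 6: 2·(e^((x - 1)^2 - 1) + 2)^2 - 2·e^((x - 1)^2 - 1) - 5 = 4511·x^6/45 - 274·x^5/3 + 229·x^4/3 - 172·x^3/3 + 38·x^2 - 20·x + 11 + O(x^7).
The coefficient of x^6 is 4511/45.

Final answer: 4511/45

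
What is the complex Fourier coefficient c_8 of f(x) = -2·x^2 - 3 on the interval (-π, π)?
Compute the real Fourier coefficients first: a_8 = -1/8, b_8 = 0.
Then c_8 = (a_8 − i·b_8)/2 = -1/16.

Final answer: -1/16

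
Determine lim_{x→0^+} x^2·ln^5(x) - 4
The product is a 0·∞ indeterminate form at x → 0⁺.
Rewrite the product as ln^5(x) / x^(-2) and apply L'Hôpital, or use the standard hierarchy x^(-2) ≫ |ln x|^5 as x → 0⁺.
The indeterminate product → 0, so the limit = -4.

Final answer: -4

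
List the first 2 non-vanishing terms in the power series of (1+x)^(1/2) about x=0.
x/2 + 1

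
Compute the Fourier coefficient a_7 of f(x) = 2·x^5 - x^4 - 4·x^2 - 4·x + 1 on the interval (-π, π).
a_7 = (1/π) ∫_{-π}^{π} f(x)·cos(7x) dx.
Evaluate the integral (use parity and integration by parts as needed): a_7 = 736/2401 + 8·π^2/49.

Final answer: 736/2401 + 8·π^2/49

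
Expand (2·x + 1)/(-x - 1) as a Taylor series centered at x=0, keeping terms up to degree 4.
x^4 - x^3 + x^2 - x - 1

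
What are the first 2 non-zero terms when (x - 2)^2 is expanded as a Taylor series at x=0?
4 - 4·x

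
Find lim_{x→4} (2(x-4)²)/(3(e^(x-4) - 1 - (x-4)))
Both numerator and denominator → 0 as x → 4; this is a 0/0 indeterminate form.
Expand each to leading order near x = 4: numerator ~ 2·(x - 4)^2, denominator ~ 3·(x - 4)^2/2.
The limit of the ratio is 4/3.

Final answer: 4/3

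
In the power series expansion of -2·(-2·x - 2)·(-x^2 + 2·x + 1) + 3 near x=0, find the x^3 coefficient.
Expand to order 3: -2·(-2·x - 2)·(-x^2 + 2·x + 1) + 3 = -4·x^3 + 4·x^2 + 12·x + 7 + O(x^4).
The coefficient of x^3 is -4.

Final answer: -4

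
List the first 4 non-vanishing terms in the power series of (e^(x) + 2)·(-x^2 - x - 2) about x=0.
-11·x^3/6 - 5·x^2 - 5·x - 6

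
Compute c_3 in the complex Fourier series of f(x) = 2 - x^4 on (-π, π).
Compute the real Fourier coefficients first: a_3 = -16/27 + 8·π^2/9, b_3 = 0.
Then c_3 = (a_3 − i·b_3)/2 = -8/27 + 4·π^2/9.

Final answer: -8/27 + 4·π^2/9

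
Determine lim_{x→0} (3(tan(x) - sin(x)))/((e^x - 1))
Both numerator and denominator → 0 as x → 0; this is a 0/0 indeterminate form.
Expand each to leading order near x = 0: numerator ~ 3·x^3/2, denominator ~ x.
The limit of the ratio is 0.

Final answer: 0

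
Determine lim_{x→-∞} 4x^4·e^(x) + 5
The product is a 0·∞ indeterminate form at x → -∞.
Rewrite the product as 4x^4 / e^(-x) (an ∞/∞ form) and apply L'Hôpital, or use the standard hierarchy e^(|x|) ≫ |x^4| as x → -∞.
The indeterminate product → 0, so the limit = 5.

Final answer: 5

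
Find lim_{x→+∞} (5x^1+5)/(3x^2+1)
This is an ∞/∞ indeterminate form as x → +∞.
Divide numerator and denominator by x^2 and let the lower-order terms vanish; the numerator's degree 1 is below the denominator's degree 2, so the quotient → 0.
Limit = 0.

Final answer: 0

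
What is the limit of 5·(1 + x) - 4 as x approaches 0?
Direct substitution at x = 0 gives 1.

Final answer: 1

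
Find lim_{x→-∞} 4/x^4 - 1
Evaluate the dominant behaviour as x → -∞; each term tends to a finite value or vanishes.
Limit = -1.

Final answer: -1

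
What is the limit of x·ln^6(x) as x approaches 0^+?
This is a 0·∞ indeterminate form at x → 0⁺.
Rewrite the product as ln^6(x) / x^(-1) and apply L'Hôpital, or use the standard hierarchy x^(-1) ≫ |ln x|^6 as x → 0⁺.
The indeterminate product → 0, so the limit = 0.

Final answer: 0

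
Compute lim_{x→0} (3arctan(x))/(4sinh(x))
Both numerator and denominator → 0 as x → 0; this is a 0/0 indeterminate form.
Expand each to leading order near x = 0: numerator ~ 3·x, denominator ~ 4·x.
The limit of the ratio is 3/4.

Final answer: 3/4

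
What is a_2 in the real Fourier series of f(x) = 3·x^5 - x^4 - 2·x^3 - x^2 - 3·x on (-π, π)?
a_2 = (1/π) ∫_{-π}^{π} f(x)·cos(2x) dx.
Evaluate the integral (use parity and integration by parts as needed): a_2 = 2 - 2·π^2.

Final answer: 2 - 2·π^2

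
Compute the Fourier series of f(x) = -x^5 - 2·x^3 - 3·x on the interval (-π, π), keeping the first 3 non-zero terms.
(-222 - 2·π^4 + 36·π^2)·sin(x) + (-3·π^2 + 15/2 + π^4)·sin(2·x) + (-2·π^4/3 - 170/81 + 4·π^2/27)·sin(3·x)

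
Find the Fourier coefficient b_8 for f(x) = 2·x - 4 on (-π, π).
b_8 = (1/π) ∫_{-π}^{π} f(x)·sin(8x) dx.
Evaluate the integral (use parity and integration by parts as needed): b_8 = -1/2.

Final answer: -1/2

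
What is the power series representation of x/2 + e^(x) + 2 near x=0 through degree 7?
x^7/5040 + x^6/720 + x^5/120 + x^4/24 + x^3/6 + x^2/2 + 3·x/2 + 3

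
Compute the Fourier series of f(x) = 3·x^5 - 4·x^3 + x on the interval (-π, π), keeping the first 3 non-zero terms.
(-128·π^2 + 6·π^4 + 770)·sin(x) + (-3·π^4 - 59/2 + 19·π^2)·sin(2·x) + (-64·π^2/9 + 146/27 + 2·π^4)·sin(3·x)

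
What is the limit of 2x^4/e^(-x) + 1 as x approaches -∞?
The quotient is an ∞/∞ indeterminate form as x → -∞.
Compare growth rates of the dominant terms (exponentials ≫ polynomials ≫ logarithms), or apply L'Hôpital's rule; the quotient → 0.
Adding the constant: 0 + 1 = 1. Limit = 1.

Final answer: 1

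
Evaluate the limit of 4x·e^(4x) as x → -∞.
This is a 0·∞ indeterminate form at x → -∞.
Rewrite the product as 4x / e^(-4x) (an ∞/∞ form) and apply L'Hôpital, or use the standard hierarchy e^(4|x|) ≫ |x| as x → -∞.
The indeterminate product → 0, so the limit = 0.

Final answer: 0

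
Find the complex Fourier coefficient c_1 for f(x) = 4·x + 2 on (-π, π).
Compute the real Fourier coefficients first: a_1 = 0, b_1 = 8.
Then c_1 = (a_1 − i·b_1)/2 = -4·i.

Final answer: -4·i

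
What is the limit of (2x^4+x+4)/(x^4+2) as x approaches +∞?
This is an ∞/∞ indeterminate form as x → +∞.
Divide numerator and denominator by x^4 and let the lower-order terms vanish; the leading terms give 2/1 = 2.
Limit = 2.

Final answer: 2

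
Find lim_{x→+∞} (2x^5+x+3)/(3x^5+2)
This is an ∞/∞ indeterminate form as x → +∞.
Divide numerator and denominator by x^5 and let the lower-order terms vanish; the leading terms give 2/3.
Limit = 2/3.

Final answer: 2/3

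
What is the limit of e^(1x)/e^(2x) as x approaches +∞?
This is an ∞/∞ indeterminate form as x → +∞.
Rewrite e^(1x)/e^(2x) = e^((1−2)x) = e^(-x); the exponent coefficient is -1 < 0 so e^(-x) → 0.
Limit = 0.

Final answer: 0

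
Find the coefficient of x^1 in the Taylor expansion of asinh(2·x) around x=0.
Expand to order 1: asinh(2·x) = 2·x + O(x^2).
The coefficient of x^1 is 2.

Final answer: 2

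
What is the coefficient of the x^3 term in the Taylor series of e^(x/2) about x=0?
Expand to order 3: e^(x/2) = x^3/48 + x^2/8 + x/2 + 1 + O(x^4).
The coefficient of x^3 is 1/48.

Final answer: 1/48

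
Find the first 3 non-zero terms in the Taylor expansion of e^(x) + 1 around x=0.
x^2/2 + x + 2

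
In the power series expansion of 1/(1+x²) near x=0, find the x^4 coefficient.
Expand to order 4: 1/(1+x²) = x^4 - x^2 + 1 + O(x^5).
The coefficient of x^4 is 1.

Final answer: 1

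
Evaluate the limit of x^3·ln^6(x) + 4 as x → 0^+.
The product is a 0·∞ indeterminate form at x → 0⁺.
Rewrite the product as ln^6(x) / x^(-3) and apply L'Hôpital, or use the standard hierarchy x^(-3) ≫ |ln x|^6 as x → 0⁺.
The indeterminate product → 0, so the limit = 4.

Final answer: 4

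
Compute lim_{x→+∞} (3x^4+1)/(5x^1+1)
This is an ∞/∞ indeterminate form as x → +∞.
Divide numerator and denominator by x^4 and let the lower-order terms vanish; the numerator's degree 4 exceeds the denominator's degree 1, so the quotient diverges.
Limit = ∞.

Final answer: ∞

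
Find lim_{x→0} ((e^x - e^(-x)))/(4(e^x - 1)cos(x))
Both numerator and denominator → 0 as x → 0; this is a 0/0 indeterminate form.
Expand each to leading order near x = 0: numerator ~ 2·x, denominator ~ 4·x.
The limit of the ratio is 1/2.

Final answer: 1/2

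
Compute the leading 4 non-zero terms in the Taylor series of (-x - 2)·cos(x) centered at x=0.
x^3/2 + x^2 - x - 2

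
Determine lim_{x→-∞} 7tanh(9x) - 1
Evaluate the dominant behaviour as x → -∞; each term tends to a finite value or vanishes.
Limit = -8.

Final answer: -8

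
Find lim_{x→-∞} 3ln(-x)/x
This is an ∞/∞ indeterminate form as x → -∞.
Compare growth rates of the dominant terms (exponentials ≫ polynomials ≫ logarithms), or apply L'Hôpital's rule; the quotient → 0.
Limit = 0.

Final answer: 0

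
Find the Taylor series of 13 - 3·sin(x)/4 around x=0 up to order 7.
x^7/6720 - x^5/160 + x^3/8 - 3·x/4 + 13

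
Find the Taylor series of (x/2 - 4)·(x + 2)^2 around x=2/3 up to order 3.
-704/27 - 16·(x - 2/3) - (x - 2/3)^2 + (x - 2/3)^3/2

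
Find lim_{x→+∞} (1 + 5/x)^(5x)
As x → +∞: write (1 + 5/x)^(5x) = ((1 + 5/x)^x)^5 → (e^5)^5 = e^25.
Limit = e^(25).

Final answer: e^(25)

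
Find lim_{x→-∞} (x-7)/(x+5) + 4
Evaluate the dominant behaviour as x → -∞; each term tends to a finite value or vanishes.
Limit = 5.

Final answer: 5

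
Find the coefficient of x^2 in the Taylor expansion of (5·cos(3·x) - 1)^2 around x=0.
Expand to order 2: (5·cos(3·x) - 1)^2 = 16 - 180·x^2 + O(x^3).
The coefficient of x^2 is -180.

Final answer: -180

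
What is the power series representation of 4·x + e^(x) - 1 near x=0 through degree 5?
x^5/120 + x^4/24 + x^3/6 + x^2/2 + 5·x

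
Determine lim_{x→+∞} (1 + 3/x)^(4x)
As x → +∞: write (1 + 3/x)^(4x) = ((1 + 3/x)^x)^4 → (e^3)^4 = e^12.
Limit = e^(12).

Final answer: e^(12)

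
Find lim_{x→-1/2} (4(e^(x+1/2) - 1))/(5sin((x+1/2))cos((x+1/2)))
Both numerator and denominator → 0 as x → -1/2; this is a 0/0 indeterminate form.
Expand each to leading order near x = -1/2: numerator ~ 4·(x + 1/2), denominator ~ 5·(x + 1/2).
The limit of the ratio is 4/5.

Final answer: 4/5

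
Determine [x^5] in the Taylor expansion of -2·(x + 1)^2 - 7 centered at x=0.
Expand to order 5: -2·(x + 1)^2 - 7 = -2·x^2 - 4·x - 9 + O(x^6).
The coefficient of x^5 is 0.

Final answer: 0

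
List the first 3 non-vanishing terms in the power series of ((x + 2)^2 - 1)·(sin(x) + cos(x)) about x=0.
7·x^2/2 + 7·x + 3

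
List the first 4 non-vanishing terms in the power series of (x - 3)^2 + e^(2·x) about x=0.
4·x^3/3 + 3·x^2 - 4·x + 10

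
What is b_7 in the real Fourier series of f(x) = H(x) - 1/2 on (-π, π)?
b_7 = (1/π) ∫_{-π}^{π} f(x)·sin(7x) dx.
Evaluate the integral (use parity and integration by parts as needed): b_7 = 2/(7·π).

Final answer: 2/(7·π)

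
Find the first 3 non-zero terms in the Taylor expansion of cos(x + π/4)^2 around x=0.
2·x^3/3 - x + 1/2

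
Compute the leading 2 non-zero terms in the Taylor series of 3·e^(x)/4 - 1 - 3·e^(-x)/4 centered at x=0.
3·x/2 - 1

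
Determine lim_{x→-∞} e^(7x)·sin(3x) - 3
Evaluate the dominant behaviour as x → -∞; each term tends to a finite value or vanishes.
Limit = -3.

Final answer: -3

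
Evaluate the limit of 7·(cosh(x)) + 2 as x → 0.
Direct substitution at x = 0 gives 9.

Final answer: 9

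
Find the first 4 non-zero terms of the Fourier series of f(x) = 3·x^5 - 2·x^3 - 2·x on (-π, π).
(-124·π^2 + 6·π^4 + 740)·sin(x) + (-3·π^4 - 47/2 + 17·π^2)·sin(2·x) + (-52·π^2/9 + 68/27 + 2·π^4)·sin(3·x) + (-3·π^4/2 - 5/64 + 23·π^2/8)·sin(4·x)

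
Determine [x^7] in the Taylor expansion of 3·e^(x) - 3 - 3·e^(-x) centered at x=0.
Expand to order 7: 3·e^(x) - 3 - 3·e^(-x) = x^7/840 + x^5/20 + x^3 + 6·x - 3 + O(x^8).
The coefficient of x^7 is 1/840.

Final answer: 1/840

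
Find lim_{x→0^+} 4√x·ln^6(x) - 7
The product is a 0·∞ indeterminate form at x → 0⁺.
Rewrite the product as 4·ln^6(x) / x^(-1/2) and apply L'Hôpital, or use the standard hierarchy x^(-1/2) ≫ |ln x|^6 as x → 0⁺.
The indeterminate product → 0, so the limit = -7.

Final answer: -7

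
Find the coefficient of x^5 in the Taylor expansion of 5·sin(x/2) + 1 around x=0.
Expand to order 5: 5·sin(x/2) + 1 = x^5/768 - 5·x^3/48 + 5·x/2 + 1 + O(x^6).
The coefficient of x^5 is 1/768.

Final answer: 1/768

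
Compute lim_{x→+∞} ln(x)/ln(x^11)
This is an ∞/∞ indeterminate form as x → +∞.
Write ln(x^11) = 11·ln(x), reducing the quotient to 1/11.
Limit = 1/11.

Final answer: 1/11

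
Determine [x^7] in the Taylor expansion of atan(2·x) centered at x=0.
Expand to order 7: atan(2·x) = -128·x^7/7 + 32·x^5/5 - 8·x^3/3 + 2·x + O(x^8).
The coefficient of x^7 is -128/7.

Final answer: -128/7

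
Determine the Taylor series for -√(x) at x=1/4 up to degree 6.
-1/2 - (x - 1/4) + (x - 1/4)^2 - 2·(x - 1/4)^3 + 5·(x - 1/4)^4 - 14·(x - 1/4)^5 + 42·(x - 1/4)^6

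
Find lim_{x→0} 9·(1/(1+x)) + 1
Direct substitution at x = 0 gives 10.

Final answer: 10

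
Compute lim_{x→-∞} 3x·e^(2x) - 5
The product is a 0·∞ indeterminate form at x → -∞.
Rewrite the product as 3x / e^(-2x) (an ∞/∞ form) and apply L'Hôpital, or use the standard hierarchy e^(2|x|) ≫ |x| as x → -∞.
The indeterminate product → 0, so the limit = -5.

Final answer: -5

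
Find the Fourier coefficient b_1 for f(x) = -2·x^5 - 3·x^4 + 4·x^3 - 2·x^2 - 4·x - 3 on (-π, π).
b_1 = (1/π) ∫_{-π}^{π} f(x)·sin(1x) dx.
Evaluate the integral (use parity and integration by parts as needed): b_1 = -536 - 4·π^4 + 88·π^2.

Final answer: -536 - 4·π^4 + 88·π^2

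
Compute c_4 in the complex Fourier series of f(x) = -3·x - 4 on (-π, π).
Compute the real Fourier coefficients first: a_4 = 0, b_4 = 3/2.
Then c_4 = (a_4 − i·b_4)/2 = -3·i/4.

Final answer: -3·i/4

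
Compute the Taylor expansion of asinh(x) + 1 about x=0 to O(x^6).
3·x^5/40 - x^3/6 + x + 1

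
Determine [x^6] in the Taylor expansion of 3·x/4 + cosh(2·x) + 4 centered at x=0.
Expand to order 6: 3·x/4 + cosh(2·x) + 4 = 4·x^6/45 + 2·x^4/3 + 2·x^2 + 3·x/4 + 5 + O(x^7).
The coefficient of x^6 is 4/45.

Final answer: 4/45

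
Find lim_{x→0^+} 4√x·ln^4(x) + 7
The product is a 0·∞ indeterminate form at x → 0⁺.
Rewrite the product as 4·ln^4(x) / x^(-1/2) and apply L'Hôpital, or use the standard hierarchy x^(-1/2) ≫ |ln x|^4 as x → 0⁺.
The indeterminate product → 0, so the limit = 7.

Final answer: 7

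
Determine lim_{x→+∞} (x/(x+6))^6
As x → +∞: x/(x+6) = 1/(1 + 6/x) → 1, and the 6th power of a limit-1 base also → 1.
Limit = 1.

Final answer: 1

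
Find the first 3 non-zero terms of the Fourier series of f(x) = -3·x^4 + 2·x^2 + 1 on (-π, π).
(-152 + 24·π^2)·cos(x) + (11 - 6·π^2)·cos(2·x) - 3·π^4/5 + 1 + 2·π^2/3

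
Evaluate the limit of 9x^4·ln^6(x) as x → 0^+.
This is a 0·∞ indeterminate form at x → 0⁺.
Rewrite the product as 9·ln^6(x) / x^(-4) and apply L'Hôpital, or use the standard hierarchy x^(-4) ≫ |ln x|^6 as x → 0⁺.
The indeterminate product → 0, so the limit = 0.

Final answer: 0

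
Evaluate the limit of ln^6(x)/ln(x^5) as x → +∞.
This is an ∞/∞ indeterminate form as x → +∞.
Write ln(x^5) = 5·ln(x), reducing the quotient to ln^5(x)/5 → ∞.
Limit = ∞.

Final answer: ∞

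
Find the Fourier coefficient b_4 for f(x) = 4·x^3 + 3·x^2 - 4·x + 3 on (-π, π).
b_4 = (1/π) ∫_{-π}^{π} f(x)·sin(4x) dx.
Evaluate the integral (use parity and integration by parts as needed): b_4 = 11/4 - 2·π^2.

Final answer: 11/4 - 2·π^2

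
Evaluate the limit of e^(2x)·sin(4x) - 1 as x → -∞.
Evaluate the dominant behaviour as x → -∞; each term tends to a finite value or vanishes.
Limit = -1.

Final answer: -1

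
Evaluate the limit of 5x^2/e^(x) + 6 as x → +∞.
The quotient is an ∞/∞ indeterminate form as x → +∞.
The exponential denominator e^(x) dominates the polynomial numerator (e^x ≫ x^2 as x → ∞), so the quotient → 0.
Adding the constant: 0 + 6 = 6. Limit = 6.

Final answer: 6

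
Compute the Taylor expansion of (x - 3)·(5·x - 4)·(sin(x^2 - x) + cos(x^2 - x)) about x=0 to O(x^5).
-187·x^4/6 - x^3/2 + 30·x^2 - 31·x + 12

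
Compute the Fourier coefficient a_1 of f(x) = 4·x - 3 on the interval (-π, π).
a_1 = (1/π) ∫_{-π}^{π} f(x)·cos(1x) dx.
Evaluate the integral (use parity and integration by parts as needed): a_1 = 0.

Final answer: 0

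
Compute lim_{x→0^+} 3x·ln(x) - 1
The product is a 0·∞ indeterminate form at x → 0⁺.
Rewrite the product as 3·ln(x) / x^(-1) and apply L'Hôpital, or use the standard hierarchy x^(-1) ≫ |ln x| as x → 0⁺.
The indeterminate product → 0, so the limit = -1.

Final answer: -1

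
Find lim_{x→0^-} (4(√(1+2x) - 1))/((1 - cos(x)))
Both numerator and denominator → 0 as x → 0^-; this is a 0/0 indeterminate form.
Expand each to leading order near x = 0: numerator ~ 4·x, denominator ~ x^2/2.
The limit of the ratio is -∞.

Final answer: -∞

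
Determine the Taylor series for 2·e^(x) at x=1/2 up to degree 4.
2·e^(1/2) + 2·e^(1/2)·(x - 1/2) + e^(1/2)·(x - 1/2)^2 + e^(1/2)·(x - 1/2)^3/3 + e^(1/2)·(x - 1/2)^4/12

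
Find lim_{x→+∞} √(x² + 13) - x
This is an ∞ − ∞ indeterminate form.
Multiply and divide by the conjugate √(x²+13) + x; the x² terms cancel, leaving 13/(√(x²+13)+x) → 0.
Limit = 0.

Final answer: 0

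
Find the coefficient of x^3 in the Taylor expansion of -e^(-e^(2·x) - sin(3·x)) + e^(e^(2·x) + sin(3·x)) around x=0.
Expand to order 3: -e^(-e^(2·x) - sin(3·x)) + e^(e^(2·x) + sin(3·x)) = x^3·(23·e^(-1)/3 + 83·e/3) + x^2·(-21·e^(-1)/2 + 29·e/2) + x·(5·e^(-1) + 5·e) - e^(-1) + e + O(x^4).
The coefficient of x^3 is 23·e^(-1)/3 + 83·e/3.

Final answer: 23·e^(-1)/3 + 83·e/3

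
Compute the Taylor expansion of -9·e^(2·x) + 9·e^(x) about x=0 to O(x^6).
-93·x^5/40 - 45·x^4/8 - 21·x^3/2 - 27·x^2/2 - 9·x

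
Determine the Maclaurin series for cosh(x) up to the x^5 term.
x^4/24 + x^2/2 + 1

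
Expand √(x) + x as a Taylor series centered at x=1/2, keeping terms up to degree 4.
1/2 + √(2)/2 + (√(2)/2 + 1)·(x - 1/2) - √(2)·(x - 1/2)^2/4 + √(2)·(x - 1/2)^3/4 - 5·√(2)·(x - 1/2)^4/16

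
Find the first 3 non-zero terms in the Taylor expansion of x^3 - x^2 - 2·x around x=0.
x^3 - x^2 - 2·x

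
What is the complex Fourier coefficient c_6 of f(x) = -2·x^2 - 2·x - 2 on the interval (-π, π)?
Compute the real Fourier coefficients first: a_6 = -2/9, b_6 = 2/3.
Then c_6 = (a_6 − i·b_6)/2 = -1/9 - i/3.

Final answer: -1/9 - i/3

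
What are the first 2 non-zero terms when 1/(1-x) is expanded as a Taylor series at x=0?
x + 1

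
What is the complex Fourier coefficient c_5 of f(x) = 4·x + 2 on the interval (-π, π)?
Compute the real Fourier coefficients first: a_5 = 0, b_5 = 8/5.
Then c_5 = (a_5 − i·b_5)/2 = -4·i/5.

Final answer: -4·i/5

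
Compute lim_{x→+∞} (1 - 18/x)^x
As x → +∞: this is the defining limit (1 - 18/x)^x → e^(-18).
Limit = e^(-18).

Final answer: e^(-18)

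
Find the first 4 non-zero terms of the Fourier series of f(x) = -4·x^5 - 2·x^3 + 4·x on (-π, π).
(-928 - 8·π^4 + 156·π^2)·sin(x) + (-18·π^2 + 23 + 4·π^4)·sin(2·x) + (-8·π^4/3 - 32/81 + 124·π^2/27)·sin(3·x) + (-3·π^2/2 - 23/16 + 2·π^4)·sin(4·x)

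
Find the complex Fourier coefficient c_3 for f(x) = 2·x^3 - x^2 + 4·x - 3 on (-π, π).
Compute the real Fourier coefficients first: a_3 = 4/9, b_3 = 16/9 + 4·π^2/3.
Then c_3 = (a_3 − i·b_3)/2 = 2/9 - 2·i·π^2/3 - 8·i/9.

Final answer: 2/9 - 2·i·π^2/3 - 8·i/9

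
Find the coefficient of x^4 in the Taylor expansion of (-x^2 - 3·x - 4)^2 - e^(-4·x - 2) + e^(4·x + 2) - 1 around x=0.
Expand to order 4: (-x^2 - 3·x - 4)^2 - e^(-4·x - 2) + e^(4·x + 2) - 1 = x^4·(-32·e^(-2)/3 + 1 + 32·e^(2)/3) + x^3·(32·e^(-2)/3 + 6 + 32·e^(2)/3) + x^2·(-8·e^(-2) + 17 + 8·e^(2)) + x·(4·e^(-2) + 24 + 4·e^(2)) - e^(-2) + e^(2) + 15 + O(x^5).
The coefficient of x^4 is -32·e^(-2)/3 + 1 + 32·e^(2)/3.

Final answer: -32·e^(-2)/3 + 1 + 32·e^(2)/3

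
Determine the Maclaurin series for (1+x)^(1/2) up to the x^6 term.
-21·x^6/1024 + 7·x^5/256 - 5·x^4/128 + x^3/16 - x^2/8 + x/2 + 1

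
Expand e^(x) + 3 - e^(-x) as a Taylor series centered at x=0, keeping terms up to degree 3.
x^3/3 + 2·x + 3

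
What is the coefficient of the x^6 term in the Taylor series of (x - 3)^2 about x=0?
Expand to order 6: (x - 3)^2 = x^2 - 6·x + 9 + O(x^7).
The coefficient of x^6 is 0.

Final answer: 0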